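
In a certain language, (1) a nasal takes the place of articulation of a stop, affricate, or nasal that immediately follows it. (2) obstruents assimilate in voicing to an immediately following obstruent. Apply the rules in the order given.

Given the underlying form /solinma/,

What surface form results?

Rule 1: /n/ before /m/ (labial) → [m]
After rule 1: solimma
Rule 2: no segment meets the rule's conditions; no change.

[solimma]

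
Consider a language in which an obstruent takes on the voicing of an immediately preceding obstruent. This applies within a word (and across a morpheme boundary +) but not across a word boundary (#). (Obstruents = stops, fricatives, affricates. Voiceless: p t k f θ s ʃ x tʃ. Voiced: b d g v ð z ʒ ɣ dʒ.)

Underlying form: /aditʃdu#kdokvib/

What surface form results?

[aditʃtu#ktokfib]

/d/ after /tʃ/ (voiceless) → [t]
/d/ after /k/ (voiceless) → [t]
/v/ after /k/ (voiceless) → [f]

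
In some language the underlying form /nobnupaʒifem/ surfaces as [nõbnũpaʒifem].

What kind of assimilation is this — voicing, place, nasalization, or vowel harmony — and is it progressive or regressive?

/o/→[õ] /u/→[ũ].
Each target copies a feature from the preceding segment, so the direction is progressive.

nasalization, progressive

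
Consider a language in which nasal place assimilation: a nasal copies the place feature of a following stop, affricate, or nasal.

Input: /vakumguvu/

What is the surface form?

/m/ before /g/ (velar) → [ŋ]

[vakuŋguvu]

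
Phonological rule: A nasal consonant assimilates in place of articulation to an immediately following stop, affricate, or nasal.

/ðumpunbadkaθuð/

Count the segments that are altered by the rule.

1

/n/ before /b/ (labial) → [m]
1 segment changes.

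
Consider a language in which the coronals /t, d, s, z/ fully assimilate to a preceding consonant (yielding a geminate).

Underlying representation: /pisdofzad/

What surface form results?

/d/ after /s/ → [s] (total assimilation)
/z/ after /f/ → [f] (total assimilation)

[pissoffad]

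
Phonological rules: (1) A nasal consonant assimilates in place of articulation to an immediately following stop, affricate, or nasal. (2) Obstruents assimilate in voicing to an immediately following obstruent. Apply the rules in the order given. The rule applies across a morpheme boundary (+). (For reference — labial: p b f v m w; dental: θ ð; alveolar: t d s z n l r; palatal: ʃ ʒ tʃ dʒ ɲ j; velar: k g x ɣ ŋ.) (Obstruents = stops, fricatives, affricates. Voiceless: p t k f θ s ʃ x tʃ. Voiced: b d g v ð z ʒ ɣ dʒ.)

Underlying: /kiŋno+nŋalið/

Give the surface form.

Rule 1: /ŋ/ before /n/ (alveolar) → [n]
Rule 1: /n/ before /ŋ/ (velar) → [ŋ]
After rule 1: kinno+ŋŋalið
Rule 2: no segment meets the rule's conditions; no change.

[kinno+ŋŋalið]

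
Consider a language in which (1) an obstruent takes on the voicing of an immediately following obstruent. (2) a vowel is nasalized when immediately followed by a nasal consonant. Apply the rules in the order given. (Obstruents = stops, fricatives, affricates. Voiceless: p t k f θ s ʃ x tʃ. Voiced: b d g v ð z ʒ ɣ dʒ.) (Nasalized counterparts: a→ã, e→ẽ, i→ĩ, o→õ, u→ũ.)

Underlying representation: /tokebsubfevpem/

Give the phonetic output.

Rule 1: /b/ before /s/ (voiceless) → [p]
Rule 1: /b/ before /f/ (voiceless) → [p]
Rule 1: /v/ before /p/ (voiceless) → [f]
After rule 1: tokepsupfefpem
Rule 2: /e/ before nasal /m/ → [ẽ]

[tokepsupfefpẽm]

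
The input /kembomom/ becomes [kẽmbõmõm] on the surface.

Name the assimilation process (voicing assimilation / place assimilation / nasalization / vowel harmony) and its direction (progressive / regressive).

/e/→[ẽ] /o/→[õ] /o/→[õ].
Each target copies a feature from the following segment, so the direction is regressive.

nasalization, regressive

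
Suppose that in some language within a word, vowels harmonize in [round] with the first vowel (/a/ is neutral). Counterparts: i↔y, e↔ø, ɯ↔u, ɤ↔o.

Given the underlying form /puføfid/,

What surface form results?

/i/ harmonizes with /u/ ([+round]) → [y]

[puføfyd]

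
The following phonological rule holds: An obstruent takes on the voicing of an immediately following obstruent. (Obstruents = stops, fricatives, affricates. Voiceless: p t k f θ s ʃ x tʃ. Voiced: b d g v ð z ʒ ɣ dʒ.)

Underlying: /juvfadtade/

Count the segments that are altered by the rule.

/v/ before /f/ (voiceless) → [f]
/d/ before /t/ (voiceless) → [t]
2 segments change.

2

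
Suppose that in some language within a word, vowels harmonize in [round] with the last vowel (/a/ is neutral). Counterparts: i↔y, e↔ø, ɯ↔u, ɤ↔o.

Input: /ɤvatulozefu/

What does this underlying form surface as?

[ovatulozøfu]

/ɤ/ harmonizes with /u/ ([+round]) → [o]
/e/ harmonizes with /u/ ([+round]) → [ø]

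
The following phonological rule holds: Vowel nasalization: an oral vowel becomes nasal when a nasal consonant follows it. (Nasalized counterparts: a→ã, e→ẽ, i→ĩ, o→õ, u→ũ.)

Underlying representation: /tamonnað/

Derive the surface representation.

[tãmõnnað]

/a/ before nasal /m/ → [ã]
/o/ before nasal /n/ → [õ]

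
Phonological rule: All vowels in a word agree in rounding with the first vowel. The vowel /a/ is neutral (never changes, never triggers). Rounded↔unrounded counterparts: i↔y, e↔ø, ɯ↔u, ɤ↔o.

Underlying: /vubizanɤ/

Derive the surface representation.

[vubyzano]

/i/ harmonizes with /u/ ([+round]) → [y]
/ɤ/ harmonizes with /u/ ([+round]) → [o]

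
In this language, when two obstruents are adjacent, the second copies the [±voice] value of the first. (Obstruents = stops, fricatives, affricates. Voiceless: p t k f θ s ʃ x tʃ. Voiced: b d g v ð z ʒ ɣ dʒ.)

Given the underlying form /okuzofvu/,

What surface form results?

[okuzoffu]

/v/ after /f/ (voiceless) → [f]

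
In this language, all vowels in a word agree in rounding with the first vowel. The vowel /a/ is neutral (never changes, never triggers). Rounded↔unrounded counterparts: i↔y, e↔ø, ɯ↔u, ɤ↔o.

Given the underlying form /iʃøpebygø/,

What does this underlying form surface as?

/ø/ harmonizes with /i/ ([-round]) → [e]
/y/ harmonizes with /i/ ([-round]) → [i]
/ø/ harmonizes with /i/ ([-round]) → [e]

[iʃepebige]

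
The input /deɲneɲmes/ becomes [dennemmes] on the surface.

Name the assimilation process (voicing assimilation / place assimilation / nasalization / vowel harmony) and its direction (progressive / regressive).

/ɲ/→[n] /ɲ/→[m].
Each target copies a feature from the following segment, so the direction is regressive.

place assimilation, regressive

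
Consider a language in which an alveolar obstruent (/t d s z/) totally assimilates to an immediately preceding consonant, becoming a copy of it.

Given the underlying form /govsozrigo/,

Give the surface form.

/s/ after /v/ → [v] (total assimilation)

[govvozrigo]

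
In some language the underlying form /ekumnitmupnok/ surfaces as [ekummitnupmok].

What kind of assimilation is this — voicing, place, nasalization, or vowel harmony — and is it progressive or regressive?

place assimilation, progressive

/n/→[m] /m/→[n] /n/→[m].
Each target copies a feature from the preceding segment, so the direction is progressive.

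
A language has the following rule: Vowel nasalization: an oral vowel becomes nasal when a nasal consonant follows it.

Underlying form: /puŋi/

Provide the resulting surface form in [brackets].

[pũŋi]

/u/ before nasal /ŋ/ → [ũ]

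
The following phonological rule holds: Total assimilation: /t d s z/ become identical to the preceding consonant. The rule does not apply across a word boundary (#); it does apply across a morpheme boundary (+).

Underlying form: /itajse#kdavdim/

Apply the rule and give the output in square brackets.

/s/ after /j/ → [j] (total assimilation)
/d/ after /k/ → [k] (total assimilation)
/d/ after /v/ → [v] (total assimilation)

[itajje#kkavvim]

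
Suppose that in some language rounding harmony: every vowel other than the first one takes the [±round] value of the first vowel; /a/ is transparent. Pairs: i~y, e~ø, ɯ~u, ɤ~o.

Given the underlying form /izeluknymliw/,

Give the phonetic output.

/u/ harmonizes with /i/ ([-round]) → [ɯ]
/y/ harmonizes with /i/ ([-round]) → [i]

[izelɯknimliw]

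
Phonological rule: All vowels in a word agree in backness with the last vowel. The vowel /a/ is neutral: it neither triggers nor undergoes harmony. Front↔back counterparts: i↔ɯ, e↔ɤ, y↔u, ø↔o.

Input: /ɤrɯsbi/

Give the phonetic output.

[erisbi]

/ɤ/ harmonizes with /i/ ([-back]) → [e]
/ɯ/ harmonizes with /i/ ([-back]) → [i]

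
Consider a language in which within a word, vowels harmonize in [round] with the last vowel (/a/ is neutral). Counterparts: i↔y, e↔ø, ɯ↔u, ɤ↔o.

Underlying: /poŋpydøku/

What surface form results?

no segment meets the rule's conditions; no change.

[poŋpydøku]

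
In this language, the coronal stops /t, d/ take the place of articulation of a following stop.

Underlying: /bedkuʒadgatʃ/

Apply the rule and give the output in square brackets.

/d/ before /k/ (velar) → [g]
/d/ before /g/ (velar) → [g]

[begkuʒaggatʃ]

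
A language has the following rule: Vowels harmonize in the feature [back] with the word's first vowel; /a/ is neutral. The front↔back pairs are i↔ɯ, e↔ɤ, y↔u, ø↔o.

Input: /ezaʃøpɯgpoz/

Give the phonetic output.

[ezaʃøpigpøz]

/ɯ/ harmonizes with /e/ ([-back]) → [i]
/o/ harmonizes with /e/ ([-back]) → [ø]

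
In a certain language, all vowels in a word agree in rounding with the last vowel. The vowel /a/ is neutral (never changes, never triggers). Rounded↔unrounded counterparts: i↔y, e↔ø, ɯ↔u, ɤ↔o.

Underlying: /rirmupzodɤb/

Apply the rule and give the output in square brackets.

/u/ harmonizes with /ɤ/ ([-round]) → [ɯ]
/o/ harmonizes with /ɤ/ ([-round]) → [ɤ]

[rirmɯpzɤdɤb]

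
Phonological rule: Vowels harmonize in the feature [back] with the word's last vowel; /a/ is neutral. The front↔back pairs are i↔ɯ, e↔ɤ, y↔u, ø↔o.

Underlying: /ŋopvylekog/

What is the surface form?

[ŋopvulɤkog]

/y/ harmonizes with /o/ ([+back]) → [u]
/e/ harmonizes with /o/ ([+back]) → [ɤ]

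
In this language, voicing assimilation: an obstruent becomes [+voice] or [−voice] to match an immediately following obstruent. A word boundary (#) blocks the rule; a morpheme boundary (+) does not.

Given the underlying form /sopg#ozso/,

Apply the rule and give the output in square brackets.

/p/ before /g/ (voiced) → [b]
/z/ before /s/ (voiceless) → [s]

[sobg#osso]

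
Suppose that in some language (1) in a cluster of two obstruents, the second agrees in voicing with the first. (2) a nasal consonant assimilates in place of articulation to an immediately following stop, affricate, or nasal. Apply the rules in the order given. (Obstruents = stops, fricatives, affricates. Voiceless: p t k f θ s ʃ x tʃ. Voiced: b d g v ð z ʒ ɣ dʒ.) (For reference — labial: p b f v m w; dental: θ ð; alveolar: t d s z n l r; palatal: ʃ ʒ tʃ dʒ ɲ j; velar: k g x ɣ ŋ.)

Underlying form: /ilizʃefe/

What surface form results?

[ilizʒefe]

Rule 1: /ʃ/ after /z/ (voiced) → [ʒ]
After rule 1: ilizʒefe
Rule 2: no segment meets the rule's conditions; no change.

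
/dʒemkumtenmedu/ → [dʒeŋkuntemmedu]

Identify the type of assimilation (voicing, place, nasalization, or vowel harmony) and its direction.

place assimilation, regressive

/m/→[ŋ] /m/→[n] /n/→[m].
Each target copies a feature from the following segment, so the direction is regressive.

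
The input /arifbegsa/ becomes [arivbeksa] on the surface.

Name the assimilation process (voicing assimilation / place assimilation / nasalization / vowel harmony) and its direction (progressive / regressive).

/f/→[v] /g/→[k].
Each target copies a feature from the following segment, so the direction is regressive.

voicing assimilation, regressive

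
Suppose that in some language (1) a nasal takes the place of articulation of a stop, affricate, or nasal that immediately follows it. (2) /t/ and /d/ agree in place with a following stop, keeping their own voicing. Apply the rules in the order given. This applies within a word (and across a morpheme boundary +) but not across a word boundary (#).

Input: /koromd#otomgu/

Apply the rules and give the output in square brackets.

Rule 1: /m/ before /d/ (alveolar) → [n]
Rule 1: /m/ before /g/ (velar) → [ŋ]
After rule 1: korond#otoŋgu
Rule 2: no segment meets the rule's conditions; no change.

[korond#otoŋgu]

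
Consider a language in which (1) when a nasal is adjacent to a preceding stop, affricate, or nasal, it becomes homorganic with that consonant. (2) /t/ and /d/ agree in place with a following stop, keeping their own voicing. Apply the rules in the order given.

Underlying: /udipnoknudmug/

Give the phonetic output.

[udipmokŋudnug]

Rule 1: /n/ after /p/ (labial) → [m]
Rule 1: /n/ after /k/ (velar) → [ŋ]
Rule 1: /m/ after /d/ (alveolar) → [n]
After rule 1: udipmokŋudnug
Rule 2: no segment meets the rule's conditions; no change.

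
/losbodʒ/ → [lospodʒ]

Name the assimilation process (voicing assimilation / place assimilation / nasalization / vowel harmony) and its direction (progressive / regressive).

voicing assimilation, progressive

/b/→[p].
Each target copies a feature from the preceding segment, so the direction is progressive.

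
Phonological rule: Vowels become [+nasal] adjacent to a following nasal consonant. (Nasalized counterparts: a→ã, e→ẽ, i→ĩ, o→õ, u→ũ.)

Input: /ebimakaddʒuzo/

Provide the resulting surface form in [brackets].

/i/ before nasal /m/ → [ĩ]

[ebĩmakaddʒuzo]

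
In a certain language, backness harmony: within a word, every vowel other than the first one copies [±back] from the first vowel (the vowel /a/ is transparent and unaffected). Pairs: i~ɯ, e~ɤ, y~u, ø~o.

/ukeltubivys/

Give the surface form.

[ukɤltubɯvus]

/e/ harmonizes with /u/ ([+back]) → [ɤ]
/i/ harmonizes with /u/ ([+back]) → [ɯ]
/y/ harmonizes with /u/ ([+back]) → [u]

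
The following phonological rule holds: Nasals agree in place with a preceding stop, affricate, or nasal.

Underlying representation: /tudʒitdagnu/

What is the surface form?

[tudʒitdagŋu]

/n/ after /g/ (velar) → [ŋ]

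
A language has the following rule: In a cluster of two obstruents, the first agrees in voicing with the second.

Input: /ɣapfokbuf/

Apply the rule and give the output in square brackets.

[ɣapfogbuf]

/k/ before /b/ (voiced) → [g]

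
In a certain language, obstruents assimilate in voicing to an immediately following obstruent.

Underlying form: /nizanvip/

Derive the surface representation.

[nizanvip]

no segment meets the rule's conditions; no change.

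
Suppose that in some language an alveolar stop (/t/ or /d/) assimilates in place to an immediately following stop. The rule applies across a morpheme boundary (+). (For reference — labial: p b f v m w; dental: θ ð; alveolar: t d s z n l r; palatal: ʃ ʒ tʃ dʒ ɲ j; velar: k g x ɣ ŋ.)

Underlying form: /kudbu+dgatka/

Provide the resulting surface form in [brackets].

[kubbu+ggakka]

/d/ before /b/ (labial) → [b]
/d/ before /g/ (velar) → [g]
/t/ before /k/ (velar) → [k]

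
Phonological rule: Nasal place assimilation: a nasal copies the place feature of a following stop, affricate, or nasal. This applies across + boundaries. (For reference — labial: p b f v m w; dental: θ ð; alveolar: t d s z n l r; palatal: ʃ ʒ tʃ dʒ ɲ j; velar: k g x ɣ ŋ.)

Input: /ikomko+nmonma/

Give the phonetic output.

/m/ before /k/ (velar) → [ŋ]
/n/ before /m/ (labial) → [m]
/n/ before /m/ (labial) → [m]

[ikoŋko+mmomma]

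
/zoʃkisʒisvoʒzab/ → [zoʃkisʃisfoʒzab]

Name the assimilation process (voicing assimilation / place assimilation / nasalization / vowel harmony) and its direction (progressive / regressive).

voicing assimilation, progressive

/ʒ/→[ʃ] /v/→[f].
Each target copies a feature from the preceding segment, so the direction is progressive.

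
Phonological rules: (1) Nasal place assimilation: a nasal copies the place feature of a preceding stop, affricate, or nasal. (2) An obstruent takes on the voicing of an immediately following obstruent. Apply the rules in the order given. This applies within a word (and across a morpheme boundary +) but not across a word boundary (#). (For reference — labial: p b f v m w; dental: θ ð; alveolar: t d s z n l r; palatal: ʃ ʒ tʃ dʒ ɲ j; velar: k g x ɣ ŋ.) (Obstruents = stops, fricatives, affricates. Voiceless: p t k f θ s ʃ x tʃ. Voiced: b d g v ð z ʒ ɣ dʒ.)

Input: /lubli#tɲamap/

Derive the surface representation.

[lubli#tnamap]

Rule 1: /ɲ/ after /t/ (alveolar) → [n]
After rule 1: lubli#tnamap
Rule 2: no segment meets the rule's conditions; no change.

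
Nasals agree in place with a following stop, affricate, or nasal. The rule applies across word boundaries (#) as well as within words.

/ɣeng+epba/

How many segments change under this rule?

1

/n/ before /g/ (velar) → [ŋ]
1 segment changes.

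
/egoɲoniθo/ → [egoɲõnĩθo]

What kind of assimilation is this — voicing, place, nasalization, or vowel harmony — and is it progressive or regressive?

nasalization, progressive

/o/→[õ] /i/→[ĩ].
Each target copies a feature from the preceding segment, so the direction is progressive.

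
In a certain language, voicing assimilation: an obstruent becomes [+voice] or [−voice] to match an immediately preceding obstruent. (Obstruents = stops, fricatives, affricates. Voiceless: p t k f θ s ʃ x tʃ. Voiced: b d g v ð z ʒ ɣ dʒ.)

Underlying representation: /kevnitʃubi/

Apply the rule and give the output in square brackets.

no segment meets the rule's conditions; no change.

[kevnitʃubi]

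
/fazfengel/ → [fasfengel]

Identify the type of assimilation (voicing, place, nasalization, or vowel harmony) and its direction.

voicing assimilation, regressive

/z/→[s].
Each target copies a feature from the following segment, so the direction is regressive.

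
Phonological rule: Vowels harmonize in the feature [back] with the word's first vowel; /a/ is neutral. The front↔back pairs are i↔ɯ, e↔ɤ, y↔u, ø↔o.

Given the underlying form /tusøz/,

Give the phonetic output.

/ø/ harmonizes with /u/ ([+back]) → [o]

[tusoz]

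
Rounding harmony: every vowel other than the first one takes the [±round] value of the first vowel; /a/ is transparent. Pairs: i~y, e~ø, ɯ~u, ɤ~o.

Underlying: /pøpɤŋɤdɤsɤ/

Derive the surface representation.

[pøpoŋodoso]

/ɤ/ harmonizes with /ø/ ([+round]) → [o]
/ɤ/ harmonizes with /ø/ ([+round]) → [o]
/ɤ/ harmonizes with /ø/ ([+round]) → [o]
/ɤ/ harmonizes with /ø/ ([+round]) → [o]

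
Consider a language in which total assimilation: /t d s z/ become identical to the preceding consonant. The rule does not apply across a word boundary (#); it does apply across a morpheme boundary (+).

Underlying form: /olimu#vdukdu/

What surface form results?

[olimu#vvukku]

/d/ after /v/ → [v] (total assimilation)
/d/ after /k/ → [k] (total assimilation)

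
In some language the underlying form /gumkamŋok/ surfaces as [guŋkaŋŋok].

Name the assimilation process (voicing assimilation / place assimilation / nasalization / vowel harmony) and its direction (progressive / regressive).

/m/→[ŋ] /m/→[ŋ].
Each target copies a feature from the following segment, so the direction is regressive.

place assimilation, regressive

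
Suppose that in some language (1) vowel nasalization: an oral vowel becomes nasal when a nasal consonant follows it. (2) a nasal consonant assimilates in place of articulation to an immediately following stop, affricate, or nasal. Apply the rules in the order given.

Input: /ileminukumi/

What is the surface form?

[ilẽmĩnukũmi]

Rule 1: /e/ before nasal /m/ → [ẽ]
Rule 1: /i/ before nasal /n/ → [ĩ]
Rule 1: /u/ before nasal /m/ → [ũ]
After rule 1: ilẽmĩnukũmi
Rule 2: no segment meets the rule's conditions; no change.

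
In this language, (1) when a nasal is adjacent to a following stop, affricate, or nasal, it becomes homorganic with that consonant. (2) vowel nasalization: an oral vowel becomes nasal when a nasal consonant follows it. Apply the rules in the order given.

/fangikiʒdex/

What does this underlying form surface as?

Rule 1: /n/ before /g/ (velar) → [ŋ]
After rule 1: faŋgikiʒdex
Rule 2: /a/ before nasal /ŋ/ → [ã]

[fãŋgikiʒdex]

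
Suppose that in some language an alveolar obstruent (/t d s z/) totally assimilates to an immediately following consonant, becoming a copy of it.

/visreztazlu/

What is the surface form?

/s/ before /r/ → [r] (total assimilation)
/z/ before /t/ → [t] (total assimilation)
/z/ before /l/ → [l] (total assimilation)

[virrettallu]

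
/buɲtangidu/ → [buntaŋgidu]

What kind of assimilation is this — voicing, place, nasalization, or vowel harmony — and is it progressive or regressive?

place assimilation, regressive

/ɲ/→[n] /n/→[ŋ].
Each target copies a feature from the following segment, so the direction is regressive.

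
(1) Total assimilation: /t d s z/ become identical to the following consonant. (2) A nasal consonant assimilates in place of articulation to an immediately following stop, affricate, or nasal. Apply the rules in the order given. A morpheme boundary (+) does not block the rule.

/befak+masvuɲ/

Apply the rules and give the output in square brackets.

Rule 1: /s/ before /v/ → [v] (total assimilation)
After rule 1: befak+mavvuɲ
Rule 2: no segment meets the rule's conditions; no change.

[befak+mavvuɲ]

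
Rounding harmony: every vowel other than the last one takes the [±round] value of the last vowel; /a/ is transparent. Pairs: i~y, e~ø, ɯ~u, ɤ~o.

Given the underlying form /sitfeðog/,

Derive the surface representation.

/i/ harmonizes with /o/ ([+round]) → [y]
/e/ harmonizes with /o/ ([+round]) → [ø]

[sytføðog]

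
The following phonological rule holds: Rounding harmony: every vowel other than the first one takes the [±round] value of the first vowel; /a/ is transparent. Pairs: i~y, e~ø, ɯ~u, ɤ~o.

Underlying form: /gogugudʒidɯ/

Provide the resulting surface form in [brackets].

[gogugudʒydu]

/i/ harmonizes with /o/ ([+round]) → [y]
/ɯ/ harmonizes with /o/ ([+round]) → [u]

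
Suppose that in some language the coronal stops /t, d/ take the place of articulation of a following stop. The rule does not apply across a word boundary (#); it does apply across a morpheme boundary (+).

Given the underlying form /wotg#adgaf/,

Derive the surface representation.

/t/ before /g/ (velar) → [k]
/d/ before /g/ (velar) → [g]

[wokg#aggaf]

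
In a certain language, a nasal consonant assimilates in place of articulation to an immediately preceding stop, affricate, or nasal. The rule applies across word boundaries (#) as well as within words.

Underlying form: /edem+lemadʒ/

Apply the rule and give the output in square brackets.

[edem+lemadʒ]

no segment meets the rule's conditions; no change.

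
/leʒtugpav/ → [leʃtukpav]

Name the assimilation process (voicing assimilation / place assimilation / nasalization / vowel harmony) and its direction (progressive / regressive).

/ʒ/→[ʃ] /g/→[k].
Each target copies a feature from the following segment, so the direction is regressive.

voicing assimilation, regressive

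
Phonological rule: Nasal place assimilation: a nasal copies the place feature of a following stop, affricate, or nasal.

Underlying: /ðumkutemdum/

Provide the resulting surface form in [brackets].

/m/ before /k/ (velar) → [ŋ]
/m/ before /d/ (alveolar) → [n]

[ðuŋkutendum]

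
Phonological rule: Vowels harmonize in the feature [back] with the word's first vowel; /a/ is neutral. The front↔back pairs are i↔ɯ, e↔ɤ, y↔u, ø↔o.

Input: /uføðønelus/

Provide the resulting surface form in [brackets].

/ø/ harmonizes with /u/ ([+back]) → [o]
/ø/ harmonizes with /u/ ([+back]) → [o]
/e/ harmonizes with /u/ ([+back]) → [ɤ]

[ufoðonɤlus]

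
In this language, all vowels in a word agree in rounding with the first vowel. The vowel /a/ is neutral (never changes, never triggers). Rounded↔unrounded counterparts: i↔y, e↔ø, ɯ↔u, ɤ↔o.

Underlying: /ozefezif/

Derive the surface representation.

/e/ harmonizes with /o/ ([+round]) → [ø]
/e/ harmonizes with /o/ ([+round]) → [ø]
/i/ harmonizes with /o/ ([+round]) → [y]

[ozøføzyf]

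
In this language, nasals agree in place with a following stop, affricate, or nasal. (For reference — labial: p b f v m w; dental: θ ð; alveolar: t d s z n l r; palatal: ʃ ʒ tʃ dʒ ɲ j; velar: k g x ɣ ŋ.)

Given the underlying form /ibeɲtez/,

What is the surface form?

[ibentez]

/ɲ/ before /t/ (alveolar) → [n]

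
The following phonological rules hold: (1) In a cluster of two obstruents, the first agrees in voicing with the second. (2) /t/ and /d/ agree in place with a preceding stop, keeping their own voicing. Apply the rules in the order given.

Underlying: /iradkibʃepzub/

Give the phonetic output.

[iratkipʃebzub]

Rule 1: /d/ before /k/ (voiceless) → [t]
Rule 1: /b/ before /ʃ/ (voiceless) → [p]
Rule 1: /p/ before /z/ (voiced) → [b]
After rule 1: iratkipʃebzub
Rule 2: no segment meets the rule's conditions; no change.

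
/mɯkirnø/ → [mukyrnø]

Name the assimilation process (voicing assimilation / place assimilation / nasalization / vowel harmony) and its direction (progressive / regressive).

vowel harmony, regressive

/ɯ/→[u] /i/→[y].
Vowels agree with the last vowel, so the harmony is regressive.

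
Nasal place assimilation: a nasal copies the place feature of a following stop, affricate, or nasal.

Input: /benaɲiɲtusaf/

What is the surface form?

[benaɲintusaf]

/ɲ/ before /t/ (alveolar) → [n]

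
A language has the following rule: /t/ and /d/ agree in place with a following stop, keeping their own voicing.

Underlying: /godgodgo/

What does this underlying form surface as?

[goggoggo]

/d/ before /g/ (velar) → [g]
/d/ before /g/ (velar) → [g]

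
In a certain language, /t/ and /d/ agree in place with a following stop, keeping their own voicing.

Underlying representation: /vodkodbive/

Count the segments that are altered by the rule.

2

/d/ before /k/ (velar) → [g]
/d/ before /b/ (labial) → [b]
2 segments change.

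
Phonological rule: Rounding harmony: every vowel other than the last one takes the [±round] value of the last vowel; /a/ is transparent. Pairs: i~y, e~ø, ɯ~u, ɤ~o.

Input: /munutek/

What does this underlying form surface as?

[mɯnɯtek]

/u/ harmonizes with /e/ ([-round]) → [ɯ]
/u/ harmonizes with /e/ ([-round]) → [ɯ]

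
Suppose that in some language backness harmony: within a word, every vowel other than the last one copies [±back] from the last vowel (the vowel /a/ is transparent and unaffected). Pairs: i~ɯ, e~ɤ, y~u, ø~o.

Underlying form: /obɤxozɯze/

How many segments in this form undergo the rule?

/o/ harmonizes with /e/ ([-back]) → [ø]
/ɤ/ harmonizes with /e/ ([-back]) → [e]
/o/ harmonizes with /e/ ([-back]) → [ø]
/ɯ/ harmonizes with /e/ ([-back]) → [i]
4 segments change.

4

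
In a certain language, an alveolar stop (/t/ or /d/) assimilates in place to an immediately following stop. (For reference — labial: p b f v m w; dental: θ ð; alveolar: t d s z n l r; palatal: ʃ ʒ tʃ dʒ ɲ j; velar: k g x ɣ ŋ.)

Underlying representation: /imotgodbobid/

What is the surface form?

/t/ before /g/ (velar) → [k]
/d/ before /b/ (labial) → [b]

[imokgobbobid]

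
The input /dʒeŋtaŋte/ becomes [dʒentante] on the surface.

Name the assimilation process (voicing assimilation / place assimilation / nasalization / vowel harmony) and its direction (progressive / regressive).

place assimilation, regressive

/ŋ/→[n] /ŋ/→[n].
Each target copies a feature from the following segment, so the direction is regressive.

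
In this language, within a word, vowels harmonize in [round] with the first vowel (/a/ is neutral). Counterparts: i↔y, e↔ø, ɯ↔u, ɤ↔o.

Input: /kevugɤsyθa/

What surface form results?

/u/ harmonizes with /e/ ([-round]) → [ɯ]
/y/ harmonizes with /e/ ([-round]) → [i]

[kevɯgɤsiθa]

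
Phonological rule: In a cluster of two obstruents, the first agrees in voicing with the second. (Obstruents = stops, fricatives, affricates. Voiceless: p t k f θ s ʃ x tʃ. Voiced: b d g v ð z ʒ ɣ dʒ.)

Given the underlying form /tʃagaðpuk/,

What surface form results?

[tʃagaθpuk]

/ð/ before /p/ (voiceless) → [θ]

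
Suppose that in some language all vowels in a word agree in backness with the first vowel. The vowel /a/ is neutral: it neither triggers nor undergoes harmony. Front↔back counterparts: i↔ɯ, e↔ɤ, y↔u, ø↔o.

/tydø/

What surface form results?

no segment meets the rule's conditions; no change.

[tydø]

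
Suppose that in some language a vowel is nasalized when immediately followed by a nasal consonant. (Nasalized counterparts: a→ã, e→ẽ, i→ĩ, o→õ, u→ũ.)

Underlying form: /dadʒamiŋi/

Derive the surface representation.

/a/ before nasal /m/ → [ã]
/i/ before nasal /ŋ/ → [ĩ]

[dadʒãmĩŋi]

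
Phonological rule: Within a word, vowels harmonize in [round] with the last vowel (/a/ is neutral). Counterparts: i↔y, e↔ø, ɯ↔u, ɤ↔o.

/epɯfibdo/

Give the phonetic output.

[øpufybdo]

/e/ harmonizes with /o/ ([+round]) → [ø]
/ɯ/ harmonizes with /o/ ([+round]) → [u]
/i/ harmonizes with /o/ ([+round]) → [y]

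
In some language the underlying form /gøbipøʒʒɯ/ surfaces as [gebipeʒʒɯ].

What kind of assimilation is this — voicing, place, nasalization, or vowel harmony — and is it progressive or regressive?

/ø/→[e] /ø/→[e].
Vowels agree with the last vowel, so the harmony is regressive.

vowel harmony, regressive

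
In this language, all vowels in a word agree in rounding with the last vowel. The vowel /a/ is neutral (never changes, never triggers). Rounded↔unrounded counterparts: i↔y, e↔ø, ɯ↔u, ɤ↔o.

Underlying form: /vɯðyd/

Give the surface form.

/ɯ/ harmonizes with /y/ ([+round]) → [u]

[vuðyd]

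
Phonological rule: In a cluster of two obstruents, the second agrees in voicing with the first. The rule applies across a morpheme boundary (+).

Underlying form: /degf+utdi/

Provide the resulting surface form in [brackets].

[degv+utti]

/f/ after /g/ (voiced) → [v]
/d/ after /t/ (voiceless) → [t]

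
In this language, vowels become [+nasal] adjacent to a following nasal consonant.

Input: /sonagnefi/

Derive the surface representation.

/o/ before nasal /n/ → [õ]

[sõnagnefi]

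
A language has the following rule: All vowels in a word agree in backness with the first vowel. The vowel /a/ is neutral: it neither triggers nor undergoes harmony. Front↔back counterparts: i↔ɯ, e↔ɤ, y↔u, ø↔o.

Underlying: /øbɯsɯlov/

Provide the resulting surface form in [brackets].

[øbisiløv]

/ɯ/ harmonizes with /ø/ ([-back]) → [i]
/ɯ/ harmonizes with /ø/ ([-back]) → [i]
/o/ harmonizes with /ø/ ([-back]) → [ø]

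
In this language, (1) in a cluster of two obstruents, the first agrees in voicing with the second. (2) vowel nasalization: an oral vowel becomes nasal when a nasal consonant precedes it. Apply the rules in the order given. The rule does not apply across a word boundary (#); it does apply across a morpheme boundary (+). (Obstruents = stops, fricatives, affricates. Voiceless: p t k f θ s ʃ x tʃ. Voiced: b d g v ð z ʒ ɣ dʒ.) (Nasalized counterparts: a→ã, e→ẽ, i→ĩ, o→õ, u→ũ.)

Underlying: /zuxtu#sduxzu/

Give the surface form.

Rule 1: /s/ before /d/ (voiced) → [z]
Rule 1: /x/ before /z/ (voiced) → [ɣ]
After rule 1: zuxtu#zduɣzu
Rule 2: no segment meets the rule's conditions; no change.

[zuxtu#zduɣzu]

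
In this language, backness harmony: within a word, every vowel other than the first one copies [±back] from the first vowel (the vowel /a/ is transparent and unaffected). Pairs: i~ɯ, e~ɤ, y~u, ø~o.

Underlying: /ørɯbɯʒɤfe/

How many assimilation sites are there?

3

/ɯ/ harmonizes with /ø/ ([-back]) → [i]
/ɯ/ harmonizes with /ø/ ([-back]) → [i]
/ɤ/ harmonizes with /ø/ ([-back]) → [e]
3 segments change.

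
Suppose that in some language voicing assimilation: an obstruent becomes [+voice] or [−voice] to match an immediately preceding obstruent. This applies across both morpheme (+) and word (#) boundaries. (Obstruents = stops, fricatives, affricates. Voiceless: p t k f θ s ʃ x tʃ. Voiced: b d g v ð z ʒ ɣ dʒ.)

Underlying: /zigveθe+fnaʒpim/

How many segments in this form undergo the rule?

1

/p/ after /ʒ/ (voiced) → [b]
1 segment changes.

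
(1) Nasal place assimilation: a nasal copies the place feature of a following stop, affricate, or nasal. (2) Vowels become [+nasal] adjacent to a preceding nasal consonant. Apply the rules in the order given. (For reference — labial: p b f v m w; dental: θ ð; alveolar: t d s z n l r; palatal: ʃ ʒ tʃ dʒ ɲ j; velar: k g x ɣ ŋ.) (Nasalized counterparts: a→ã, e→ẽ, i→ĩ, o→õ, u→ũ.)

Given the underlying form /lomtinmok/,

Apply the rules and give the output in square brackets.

Rule 1: /m/ before /t/ (alveolar) → [n]
Rule 1: /n/ before /m/ (labial) → [m]
After rule 1: lontimmok
Rule 2: /o/ after nasal /m/ → [õ]

[lontimmõk]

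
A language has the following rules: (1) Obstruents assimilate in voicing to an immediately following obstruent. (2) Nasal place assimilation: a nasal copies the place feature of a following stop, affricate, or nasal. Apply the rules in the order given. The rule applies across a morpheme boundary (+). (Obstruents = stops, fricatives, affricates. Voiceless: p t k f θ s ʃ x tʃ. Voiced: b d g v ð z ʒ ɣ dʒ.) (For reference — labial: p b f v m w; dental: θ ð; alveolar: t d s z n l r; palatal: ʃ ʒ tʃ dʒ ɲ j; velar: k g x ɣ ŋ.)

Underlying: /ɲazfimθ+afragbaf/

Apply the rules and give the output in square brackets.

[ɲasfimθ+afragbaf]

Rule 1: /z/ before /f/ (voiceless) → [s]
After rule 1: ɲasfimθ+afragbaf
Rule 2: no segment meets the rule's conditions; no change.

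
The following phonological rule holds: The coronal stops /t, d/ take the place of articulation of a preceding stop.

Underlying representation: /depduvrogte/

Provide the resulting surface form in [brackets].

/d/ after /p/ (labial) → [b]
/t/ after /g/ (velar) → [k]

[depbuvrogke]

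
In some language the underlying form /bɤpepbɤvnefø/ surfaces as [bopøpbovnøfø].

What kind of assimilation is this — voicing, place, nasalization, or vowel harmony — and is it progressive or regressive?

/ɤ/→[o] /e/→[ø] /ɤ/→[o] /e/→[ø].
Vowels agree with the last vowel, so the harmony is regressive.

vowel harmony, regressive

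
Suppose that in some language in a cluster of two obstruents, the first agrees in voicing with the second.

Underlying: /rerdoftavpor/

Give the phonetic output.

/v/ before /p/ (voiceless) → [f]

[rerdoftafpor]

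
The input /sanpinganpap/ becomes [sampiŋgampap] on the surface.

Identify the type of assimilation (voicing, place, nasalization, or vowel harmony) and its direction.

/n/→[m] /n/→[ŋ] /n/→[m].
Each target copies a feature from the following segment, so the direction is regressive.

place assimilation, regressive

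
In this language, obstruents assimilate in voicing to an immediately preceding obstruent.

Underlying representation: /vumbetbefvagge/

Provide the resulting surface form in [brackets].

[vumbetpeffagge]

/b/ after /t/ (voiceless) → [p]
/v/ after /f/ (voiceless) → [f]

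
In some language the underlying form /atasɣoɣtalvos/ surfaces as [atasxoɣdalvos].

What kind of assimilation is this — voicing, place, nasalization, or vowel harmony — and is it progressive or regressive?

/ɣ/→[x] /t/→[d].
Each target copies a feature from the preceding segment, so the direction is progressive.

voicing assimilation, progressive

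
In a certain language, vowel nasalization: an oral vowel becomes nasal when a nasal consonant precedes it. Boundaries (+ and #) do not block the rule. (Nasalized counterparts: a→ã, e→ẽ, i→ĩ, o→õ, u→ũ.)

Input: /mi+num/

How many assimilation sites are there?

/i/ after nasal /m/ → [ĩ]
/u/ after nasal /n/ → [ũ]
2 segments change.

2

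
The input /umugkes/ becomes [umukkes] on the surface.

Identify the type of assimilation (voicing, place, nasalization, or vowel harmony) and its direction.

voicing assimilation, regressive

/g/→[k].
Each target copies a feature from the following segment, so the direction is regressive.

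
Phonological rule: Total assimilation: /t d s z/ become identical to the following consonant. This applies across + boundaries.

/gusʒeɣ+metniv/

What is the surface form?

/s/ before /ʒ/ → [ʒ] (total assimilation)
/t/ before /n/ → [n] (total assimilation)

[guʒʒeɣ+menniv]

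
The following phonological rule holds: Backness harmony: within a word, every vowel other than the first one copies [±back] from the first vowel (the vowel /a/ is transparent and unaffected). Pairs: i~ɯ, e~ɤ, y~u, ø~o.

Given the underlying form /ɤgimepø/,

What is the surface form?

/i/ harmonizes with /ɤ/ ([+back]) → [ɯ]
/e/ harmonizes with /ɤ/ ([+back]) → [ɤ]
/ø/ harmonizes with /ɤ/ ([+back]) → [o]

[ɤgɯmɤpo]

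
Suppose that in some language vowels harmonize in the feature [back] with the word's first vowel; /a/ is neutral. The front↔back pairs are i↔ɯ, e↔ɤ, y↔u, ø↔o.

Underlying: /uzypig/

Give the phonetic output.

/y/ harmonizes with /u/ ([+back]) → [u]
/i/ harmonizes with /u/ ([+back]) → [ɯ]

[uzupɯg]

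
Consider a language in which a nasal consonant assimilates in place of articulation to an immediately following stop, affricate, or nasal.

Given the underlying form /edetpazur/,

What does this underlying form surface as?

[edetpazur]

no segment meets the rule's conditions; no change.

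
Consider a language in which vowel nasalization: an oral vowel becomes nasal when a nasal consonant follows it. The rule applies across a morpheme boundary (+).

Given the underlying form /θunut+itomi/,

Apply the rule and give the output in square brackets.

/u/ before nasal /n/ → [ũ]
/o/ before nasal /m/ → [õ]

[θũnut+itõmi]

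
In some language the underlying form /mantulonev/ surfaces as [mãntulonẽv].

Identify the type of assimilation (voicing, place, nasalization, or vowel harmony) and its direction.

/a/→[ã] /e/→[ẽ].
Each target copies a feature from the preceding segment, so the direction is progressive.

nasalization, progressive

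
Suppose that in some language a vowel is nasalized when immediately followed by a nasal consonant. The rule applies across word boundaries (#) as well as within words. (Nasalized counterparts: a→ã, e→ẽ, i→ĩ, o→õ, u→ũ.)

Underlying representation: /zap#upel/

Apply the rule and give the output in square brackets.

[zap#upel]

no segment meets the rule's conditions; no change.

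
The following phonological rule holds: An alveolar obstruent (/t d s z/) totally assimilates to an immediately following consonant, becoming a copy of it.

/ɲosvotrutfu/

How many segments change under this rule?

/s/ before /v/ → [v] (total assimilation)
/t/ before /r/ → [r] (total assimilation)
/t/ before /f/ → [f] (total assimilation)
3 segments change.

3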